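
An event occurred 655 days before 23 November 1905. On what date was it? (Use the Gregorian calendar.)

−365 (one year) → Nov 23, 1904 (290 left).
−23 → Oct 31, 1904 (end of Oct, 31 days; 267 left).
−31 → Sep 30, 1904 (end of Sep, 30 days; 236 left).
−30 → Aug 31, 1904 (end of Aug, 31 days; 206 left).
−31 → Jul 31, 1904 (end of Jul, 31 days; 175 left).
−31 → Jun 30, 1904 (end of Jun, 30 days; 144 left).
−30 → May 31, 1904 (end of May, 31 days; 114 left).
−31 → Apr 30, 1904 (end of Apr, 30 days; 83 left).
−30 → Mar 31, 1904 (end of Mar, 31 days; 53 left).
−31 → Feb 29, 1904 (end of Feb, 29 days; 22 left).
−22 → Feb 7, 1904.

February 7, 1904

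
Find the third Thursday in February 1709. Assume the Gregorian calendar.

February 1, 1709 is a Friday.
The first Thursday is therefore February 7 (6 days later).
The third Thursday is 7 + 2×7 = February 21.

February 21, 1709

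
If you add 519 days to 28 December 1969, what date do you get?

+365 (one year) → Dec 28, 1970 (154 left).
Dec has 31 days: +4 → Jan 1, 1971 (150 left).
Jan has 31 days: +31 → Feb 1, 1971 (119 left).
Feb has 28 days: +28 → Mar 1, 1971 (91 left).
Mar has 31 days: +31 → Apr 1, 1971 (60 left).
Apr has 30 days: +30 → May 1, 1971 (30 left).
+30 → May 31, 1971.

May 31, 1971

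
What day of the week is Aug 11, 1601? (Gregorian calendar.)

Saturday

Doomsday rule: the anchor day for the 1600s is Tuesday. For year 01: 1÷12 = 0 r 1, and 1÷4 = 0, so 0+1+0 = 1.
Tuesday + 1 ≡ Wednesday — that's 1601's doomsday.
In August the doomsday date is Aug 8.
Aug 11 is 3 days after Aug 8; 3 mod 7 = 3, so Wednesday + 3 = Saturday.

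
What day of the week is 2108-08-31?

Doomsday rule: the anchor day for the 2100s is Sunday. For year 08: 8÷12 = 0 r 8, and 8÷4 = 2, so 0+8+2 = 10.
Sunday + 10 ≡ Wednesday — that's 2108's doomsday.
In August the doomsday date is Aug 8.
Aug 31 is 23 days after Aug 8; 23 mod 7 = 2, so Wednesday + 2 = Friday.

Friday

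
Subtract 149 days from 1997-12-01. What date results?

July 5, 1997

−1 → Nov 30, 1997 (end of Nov, 30 days; 148 left).
−30 → Oct 31, 1997 (end of Oct, 31 days; 118 left).
−31 → Sep 30, 1997 (end of Sep, 30 days; 87 left).
−30 → Aug 31, 1997 (end of Aug, 31 days; 57 left).
−31 → Jul 31, 1997 (end of Jul, 31 days; 26 left).
−26 → Jul 5, 1997.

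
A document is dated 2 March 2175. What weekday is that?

Thursday

Doomsday rule: the anchor day for the 2100s is Sunday. For year 75: 75÷12 = 6 r 3, and 3÷4 = 0, so 6+3+0 = 9.
Sunday + 9 ≡ Tuesday — that's 2175's doomsday.
In March the doomsday date is Mar 14.
Mar 2 is 12 days before Mar 14; 12 mod 7 = 5, so Tuesday − 5 = Thursday.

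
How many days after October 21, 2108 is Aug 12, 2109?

295

Oct 21, 2108 → Nov 21, 2108: 31 days (October has 31).
Nov 21, 2108 → Dec 21, 2108: 30 days (November has 30).
Dec 21, 2108 → Jan 21, 2109: 31 days (December has 31).
Jan 21, 2109 → Feb 21, 2109: 31 days (January has 31).
Feb 21, 2109 → Mar 21, 2109: 28 days (February has 28).
Mar 21, 2109 → Apr 21, 2109: 31 days (March has 31).
Apr 21, 2109 → May 21, 2109: 30 days (April has 30).
May 21, 2109 → Jun 21, 2109: 31 days (May has 31).
Jun 21, 2109 → Jul 21, 2109: 30 days (June has 30).
Jul 21, 2109 → Aug 12, 2109: 22 days.
Total: 295 days.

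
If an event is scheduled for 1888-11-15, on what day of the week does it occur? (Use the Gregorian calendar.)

Thursday

Doomsday rule: the anchor day for the 1800s is Friday. For year 88: 88÷12 = 7 r 4, and 4÷4 = 1, so 7+4+1 = 12.
Friday + 12 ≡ Wednesday — that's 1888's doomsday.
In November the doomsday date is Nov 7.
Nov 15 is 8 days after Nov 7; 8 mod 7 = 1, so Wednesday + 1 = Thursday.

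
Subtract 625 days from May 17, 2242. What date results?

−365 (one year) → May 17, 2241 (260 left).
−17 → Apr 30, 2241 (end of Apr, 30 days; 243 left).
−30 → Mar 31, 2241 (end of Mar, 31 days; 213 left).
−31 → Feb 28, 2241 (end of Feb, 28 days; 182 left).
−28 → Jan 31, 2241 (end of Jan, 31 days; 154 left).
−31 → Dec 31, 2240 (end of Dec, 31 days; 123 left).
−31 → Nov 30, 2240 (end of Nov, 30 days; 92 left).
−30 → Oct 31, 2240 (end of Oct, 31 days; 62 left).
−31 → Sep 30, 2240 (end of Sep, 30 days; 31 left).
−30 → Aug 31, 2240 (end of Aug, 31 days; 1 left).
−1 → Aug 30, 2240.

August 30, 2240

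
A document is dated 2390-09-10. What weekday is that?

Monday

Doomsday rule: the anchor day for the 2300s is Wednesday. For year 90: 90÷12 = 7 r 6, and 6÷4 = 1, so 7+6+1 = 14.
Wednesday + 14 ≡ Wednesday — that's 2390's doomsday.
In September the doomsday date is Sep 5.
Sep 10 is 5 days after Sep 5; 5 mod 7 = 5, so Wednesday + 5 = Monday.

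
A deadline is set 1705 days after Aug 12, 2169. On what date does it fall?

April 13, 2174

+365 (one year) → Aug 12, 2170 (1340 left).
+365 (one year) → Aug 12, 2171 (975 left).
+366 (one year; includes Feb 29, 2172) → Aug 12, 2172 (609 left).
+365 (one year) → Aug 12, 2173 (244 left).
Aug has 31 days: +20 → Sep 1, 2173 (224 left).
Sep has 30 days: +30 → Oct 1, 2173 (194 left).
Oct has 31 days: +31 → Nov 1, 2173 (163 left).
Nov has 30 days: +30 → Dec 1, 2173 (133 left).
Dec has 31 days: +31 → Jan 1, 2174 (102 left).
Jan has 31 days: +31 → Feb 1, 2174 (71 left).
Feb has 28 days: +28 → Mar 1, 2174 (43 left).
Mar has 31 days: +31 → Apr 1, 2174 (12 left).
+12 → Apr 13, 2174.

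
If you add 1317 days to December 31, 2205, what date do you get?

August 9, 2209

+365 (one year) → Dec 31, 2206 (952 left).
+365 (one year) → Dec 31, 2207 (587 left).
+366 (one year; includes Feb 29, 2208) → Dec 31, 2208 (221 left).
Dec has 31 days: +1 → Jan 1, 2209 (220 left).
Jan has 31 days: +31 → Feb 1, 2209 (189 left).
Feb has 28 days: +28 → Mar 1, 2209 (161 left).
Mar has 31 days: +31 → Apr 1, 2209 (130 left).
Apr has 30 days: +30 → May 1, 2209 (100 left).
May has 31 days: +31 → Jun 1, 2209 (69 left).
Jun has 30 days: +30 → Jul 1, 2209 (39 left).
Jul has 31 days: +31 → Aug 1, 2209 (8 left).
+8 → Aug 9, 2209.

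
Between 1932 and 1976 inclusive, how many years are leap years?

12

Multiples of 4 in [1932,1976]: 12.
Of those, multiples of 100: 0 (not leap unless ÷400).
Multiples of 400: 0.
Leap years = 12 − 0 + 0 = 12.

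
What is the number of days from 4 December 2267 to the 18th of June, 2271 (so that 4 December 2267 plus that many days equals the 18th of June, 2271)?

1292

Dec 4, 2267 → Dec 4, 2268: 366 days (Feb 29, 2268 is in that span).
Dec 4, 2268 → Dec 4, 2269: 365 days.
Dec 4, 2269 → Dec 4, 2270: 365 days.
Dec 4, 2270 → Jan 4, 2271: 31 days (December has 31).
Jan 4, 2271 → Feb 4, 2271: 31 days (January has 31).
Feb 4, 2271 → Mar 4, 2271: 28 days (February has 28).
Mar 4, 2271 → Apr 4, 2271: 31 days (March has 31).
Apr 4, 2271 → May 4, 2271: 30 days (April has 30).
May 4, 2271 → Jun 4, 2271: 31 days (May has 31).
Jun 4, 2271 → Jun 18, 2271: 14 days.
Total: 1292 days.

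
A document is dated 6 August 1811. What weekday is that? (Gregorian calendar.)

Tuesday

Doomsday rule: the anchor day for the 1800s is Friday. For year 11: 11÷12 = 0 r 11, and 11÷4 = 2, so 0+11+2 = 13.
Friday + 13 ≡ Thursday — that's 1811's doomsday.
In August the doomsday date is Aug 8.
Aug 6 is 2 days before Aug 8; 2 mod 7 = 2, so Thursday − 2 = Tuesday.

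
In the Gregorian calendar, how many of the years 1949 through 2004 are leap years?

Multiples of 4 in [1949,2004]: 14.
Of those, multiples of 100: 1 (not leap unless ÷400).
Multiples of 400: 1.
Leap years = 14 − 1 + 1 = 14.

14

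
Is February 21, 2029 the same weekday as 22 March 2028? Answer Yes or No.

Yes

From Mar 22, 2028 to Feb 21, 2029 is 336 days.
336 mod 7 = 0, so they are the same weekday.
(Mar 22, 2028 is a Wednesday; Feb 21, 2029 is a Wednesday.)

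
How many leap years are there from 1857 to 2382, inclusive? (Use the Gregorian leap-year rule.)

Multiples of 4 in [1857,2382]: 131.
Of those, multiples of 100: 5 (not leap unless ÷400).
Multiples of 400: 1.
Leap years = 131 − 5 + 1 = 127.

127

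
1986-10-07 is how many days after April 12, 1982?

1639

Apr 12, 1982 → Apr 12, 1983: 365 days.
Apr 12, 1983 → Apr 12, 1984: 366 days (Feb 29, 1984 is in that span).
Apr 12, 1984 → Apr 12, 1985: 365 days.
Apr 12, 1985 → Apr 12, 1986: 365 days.
Apr 12, 1986 → May 12, 1986: 30 days (April has 30).
May 12, 1986 → Jun 12, 1986: 31 days (May has 31).
Jun 12, 1986 → Jul 12, 1986: 30 days (June has 30).
Jul 12, 1986 → Aug 12, 1986: 31 days (July has 31).
Aug 12, 1986 → Sep 12, 1986: 31 days (August has 31).
Sep 12, 1986 → Oct 7, 1986: 25 days.
Total: 1639 days.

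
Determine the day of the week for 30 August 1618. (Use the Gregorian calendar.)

Thursday

Doomsday rule: the anchor day for the 1600s is Tuesday. For year 18: 18÷12 = 1 r 6, and 6÷4 = 1, so 1+6+1 = 8.
Tuesday + 8 ≡ Wednesday — that's 1618's doomsday.
In August the doomsday date is Aug 8.
Aug 30 is 22 days after Aug 8; 22 mod 7 = 1, so Wednesday + 1 = Thursday.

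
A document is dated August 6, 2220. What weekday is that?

January 1, 2220 is a Saturday.
Jan 1, 2220 → Feb 1, 2220: 31 days (January has 31).
Feb 1, 2220 → Mar 1, 2220: 29 days (February has 29).
Mar 1, 2220 → Apr 1, 2220: 31 days (March has 31).
Apr 1, 2220 → May 1, 2220: 30 days (April has 30).
May 1, 2220 → Jun 1, 2220: 31 days (May has 31).
Jun 1, 2220 → Jul 1, 2220: 30 days (June has 30).
Jul 1, 2220 → Aug 1, 2220: 31 days (July has 31).
Aug 1, 2220 → Aug 6, 2220: 5 days.
Total: 218 days.
218 mod 7 = 1, so Saturday + 1 = Sunday.

Sunday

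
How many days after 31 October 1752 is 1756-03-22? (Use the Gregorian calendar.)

Oct 31, 1752 → Oct 31, 1753: 365 days.
Oct 31, 1753 → Oct 31, 1754: 365 days.
Oct 31, 1754 → Oct 31, 1755: 365 days.
Oct 31, 1755 → Nov 30, 1755: 30 days (October has 31).
Nov 30, 1755 → Dec 30, 1755: 30 days (November has 30).
Dec 30, 1755 → Jan 30, 1756: 31 days (December has 31).
Jan 30, 1756 → Feb 29, 1756: 30 days (January has 31).
Feb 29, 1756 → Mar 22, 1756: 22 days.
Total: 1238 days.

1238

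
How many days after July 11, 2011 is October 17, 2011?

Jul 11, 2011 → Aug 11, 2011: 31 days (July has 31).
Aug 11, 2011 → Sep 11, 2011: 31 days (August has 31).
Sep 11, 2011 → Oct 11, 2011: 30 days (September has 30).
Oct 11, 2011 → Oct 17, 2011: 6 days.
Total: 98 days.

98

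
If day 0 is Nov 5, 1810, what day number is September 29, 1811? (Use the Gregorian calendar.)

328

Nov 5, 1810 → Dec 5, 1810: 30 days (November has 30).
Dec 5, 1810 → Jan 5, 1811: 31 days (December has 31).
Jan 5, 1811 → Feb 5, 1811: 31 days (January has 31).
Feb 5, 1811 → Mar 5, 1811: 28 days (February has 28).
Mar 5, 1811 → Apr 5, 1811: 31 days (March has 31).
Apr 5, 1811 → May 5, 1811: 30 days (April has 30).
May 5, 1811 → Jun 5, 1811: 31 days (May has 31).
Jun 5, 1811 → Jul 5, 1811: 30 days (June has 30).
Jul 5, 1811 → Aug 5, 1811: 31 days (July has 31).
Aug 5, 1811 → Sep 5, 1811: 31 days (August has 31).
Sep 5, 1811 → Sep 29, 1811: 24 days.
Total: 328 days.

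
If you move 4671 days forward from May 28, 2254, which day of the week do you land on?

May 28, 2254 is a Sunday.
4671 mod 7 = 2, so 4671 days after a Sunday is Sunday + 2 = Tuesday.

Tuesday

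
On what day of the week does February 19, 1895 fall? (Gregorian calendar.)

January 1, 1895 is a Tuesday.
Jan 1, 1895 → Feb 1, 1895: 31 days (January has 31).
Feb 1, 1895 → Feb 19, 1895: 18 days.
Total: 49 days.
49 mod 7 = 0, so Tuesday + 0 = Tuesday.

Tuesday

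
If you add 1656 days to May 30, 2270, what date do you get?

December 11, 2274

+365 (one year) → May 30, 2271 (1291 left).
+366 (one year; includes Feb 29, 2272) → May 30, 2272 (925 left).
+365 (one year) → May 30, 2273 (560 left).
+365 (one year) → May 30, 2274 (195 left).
May has 31 days: +2 → Jun 1, 2274 (193 left).
Jun has 30 days: +30 → Jul 1, 2274 (163 left).
Jul has 31 days: +31 → Aug 1, 2274 (132 left).
Aug has 31 days: +31 → Sep 1, 2274 (101 left).
Sep has 30 days: +30 → Oct 1, 2274 (71 left).
Oct has 31 days: +31 → Nov 1, 2274 (40 left).
Nov has 30 days: +30 → Dec 1, 2274 (10 left).
+10 → Dec 11, 2274.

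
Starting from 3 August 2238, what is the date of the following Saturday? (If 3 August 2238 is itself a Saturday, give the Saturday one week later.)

August 4, 2238

Aug 3, 2238 is a Friday.
From Friday to the next Saturday is 1 day.
Aug 3, 2238 + 1 = Aug 4, 2238.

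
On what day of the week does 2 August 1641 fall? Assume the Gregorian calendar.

Doomsday rule: the anchor day for the 1600s is Tuesday. For year 41: 41÷12 = 3 r 5, and 5÷4 = 1, so 3+5+1 = 9.
Tuesday + 9 ≡ Thursday — that's 1641's doomsday.
In August the doomsday date is Aug 8.
Aug 2 is 6 days before Aug 8; 6 mod 7 = 6, so Thursday − 6 = Friday.

Friday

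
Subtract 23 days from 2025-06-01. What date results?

−1 → May 31, 2025 (end of May, 31 days; 22 left).
−22 → May 9, 2025.

May 9, 2025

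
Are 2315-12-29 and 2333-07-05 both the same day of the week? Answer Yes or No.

From Dec 29, 2315 to Jul 5, 2333 is 6398 days.
6398 mod 7 = 0, so they are the same weekday.
(Dec 29, 2315 is a Wednesday; Jul 5, 2333 is a Wednesday.)

Yes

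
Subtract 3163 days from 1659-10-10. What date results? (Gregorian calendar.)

−365 (one year) → Oct 10, 1658 (2798 left).
−365 (one year) → Oct 10, 1657 (2433 left).
−365 (one year) → Oct 10, 1656 (2068 left).
−366 (one year; includes Feb 29, 1656) → Oct 10, 1655 (1702 left).
−365 (one year) → Oct 10, 1654 (1337 left).
−365 (one year) → Oct 10, 1653 (972 left).
−365 (one year) → Oct 10, 1652 (607 left).
−366 (one year; includes Feb 29, 1652) → Oct 10, 1651 (241 left).
−10 → Sep 30, 1651 (end of Sep, 30 days; 231 left).
−30 → Aug 31, 1651 (end of Aug, 31 days; 201 left).
−31 → Jul 31, 1651 (end of Jul, 31 days; 170 left).
−31 → Jun 30, 1651 (end of Jun, 30 days; 139 left).
−30 → May 31, 1651 (end of May, 31 days; 109 left).
−31 → Apr 30, 1651 (end of Apr, 30 days; 78 left).
−30 → Mar 31, 1651 (end of Mar, 31 days; 48 left).
−31 → Feb 28, 1651 (end of Feb, 28 days; 17 left).
−17 → Feb 11, 1651.

February 11, 1651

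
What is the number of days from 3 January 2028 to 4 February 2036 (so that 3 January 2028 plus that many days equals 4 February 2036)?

Jan 3, 2028 → Jan 3, 2029: 366 days (Feb 29, 2028 is in that span).
Jan 3, 2029 → Jan 3, 2030: 365 days.
Jan 3, 2030 → Jan 3, 2031: 365 days.
Jan 3, 2031 → Jan 3, 2032: 365 days.
Jan 3, 2032 → Jan 3, 2033: 366 days (Feb 29, 2032 is in that span).
Jan 3, 2033 → Jan 3, 2034: 365 days.
Jan 3, 2034 → Jan 3, 2035: 365 days.
Jan 3, 2035 → Feb 3, 2035: 31 days (January has 31).
Feb 3, 2035 → Mar 3, 2035: 28 days (February has 28).
Mar 3, 2035 → Apr 3, 2035: 31 days (March has 31).
Apr 3, 2035 → May 3, 2035: 30 days (April has 30).
May 3, 2035 → Jun 3, 2035: 31 days (May has 31).
Jun 3, 2035 → Jul 3, 2035: 30 days (June has 30).
Jul 3, 2035 → Aug 3, 2035: 31 days (July has 31).
Aug 3, 2035 → Sep 3, 2035: 31 days (August has 31).
Sep 3, 2035 → Oct 3, 2035: 30 days (September has 30).
Oct 3, 2035 → Nov 3, 2035: 31 days (October has 31).
Nov 3, 2035 → Dec 3, 2035: 30 days (November has 30).
Dec 3, 2035 → Jan 3, 2036: 31 days (December has 31).
Jan 3, 2036 → Feb 3, 2036: 31 days (January has 31).
Feb 3, 2036 → Feb 4, 2036: 1 days.
Total: 2954 days.

2954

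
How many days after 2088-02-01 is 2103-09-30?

5719

Feb 1, 2088 → Feb 1, 2089: 366 days (Feb 29, 2088 is in that span).
Feb 1, 2089 → Feb 1, 2090: 365 days.
Feb 1, 2090 → Feb 1, 2091: 365 days.
Feb 1, 2091 → Feb 1, 2092: 365 days.
Feb 1, 2092 → Feb 1, 2093: 366 days (Feb 29, 2092 is in that span).
Feb 1, 2093 → Feb 1, 2094: 365 days.
Feb 1, 2094 → Feb 1, 2095: 365 days.
Feb 1, 2095 → Feb 1, 2096: 365 days.
Feb 1, 2096 → Feb 1, 2097: 366 days (Feb 29, 2096 is in that span).
Feb 1, 2097 → Feb 1, 2098: 365 days.
Feb 1, 2098 → Feb 1, 2099: 365 days.
Feb 1, 2099 → Feb 1, 2100: 365 days.
Feb 1, 2100 → Feb 1, 2101: 365 days.
Feb 1, 2101 → Feb 1, 2102: 365 days.
Feb 1, 2102 → Feb 1, 2103: 365 days.
Feb 1, 2103 → Mar 1, 2103: 28 days (February has 28).
Mar 1, 2103 → Apr 1, 2103: 31 days (March has 31).
Apr 1, 2103 → May 1, 2103: 30 days (April has 30).
May 1, 2103 → Jun 1, 2103: 31 days (May has 31).
Jun 1, 2103 → Jul 1, 2103: 30 days (June has 30).
Jul 1, 2103 → Aug 1, 2103: 31 days (July has 31).
Aug 1, 2103 → Sep 1, 2103: 31 days (August has 31).
Sep 1, 2103 → Sep 30, 2103: 29 days.
Total: 5719 days.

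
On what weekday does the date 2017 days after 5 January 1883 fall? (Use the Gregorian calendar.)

First find the weekday of Jan 5, 1883. Doomsday rule: the anchor day for the 1800s is Friday. For year 83: 83÷12 = 6 r 11, and 11÷4 = 2, so 6+11+2 = 19.
Friday + 19 ≡ Wednesday — that's 1883's doomsday.
In January the doomsday date is Jan 3 (1883 is not a leap year).
Jan 5 is 2 days after Jan 3; 2 mod 7 = 2, so Wednesday + 2 = Friday.
2017 mod 7 = 1, so 2017 days after a Friday is Friday + 1 = Saturday.

Saturday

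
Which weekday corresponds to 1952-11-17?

Monday

January 1, 1952 is a Tuesday.
Jan 1, 1952 → Feb 1, 1952: 31 days (January has 31).
Feb 1, 1952 → Mar 1, 1952: 29 days (February has 29).
Mar 1, 1952 → Apr 1, 1952: 31 days (March has 31).
Apr 1, 1952 → May 1, 1952: 30 days (April has 30).
May 1, 1952 → Jun 1, 1952: 31 days (May has 31).
Jun 1, 1952 → Jul 1, 1952: 30 days (June has 30).
Jul 1, 1952 → Aug 1, 1952: 31 days (July has 31).
Aug 1, 1952 → Sep 1, 1952: 31 days (August has 31).
Sep 1, 1952 → Oct 1, 1952: 30 days (September has 30).
Oct 1, 1952 → Nov 1, 1952: 31 days (October has 31).
Nov 1, 1952 → Nov 17, 1952: 16 days.
Total: 321 days.
321 mod 7 = 6, so Tuesday + 6 = Monday.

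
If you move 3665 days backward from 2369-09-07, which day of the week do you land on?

Sep 7, 2369 is a Sunday.
3665 mod 7 = 4, so 3665 days before a Sunday is Sunday − 4 = Wednesday.

Wednesday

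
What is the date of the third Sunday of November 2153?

November 18, 2153

November 1, 2153 is a Thursday.
The first Sunday is therefore November 4 (3 days later).
The third Sunday is 4 + 2×7 = November 18.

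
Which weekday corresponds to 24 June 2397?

Tuesday

Doomsday rule: the anchor day for the 2300s is Wednesday. For year 97: 97÷12 = 8 r 1, and 1÷4 = 0, so 8+1+0 = 9.
Wednesday + 9 ≡ Friday — that's 2397's doomsday.
In June the doomsday date is Jun 6.
Jun 24 is 18 days after Jun 6; 18 mod 7 = 4, so Friday + 4 = Tuesday.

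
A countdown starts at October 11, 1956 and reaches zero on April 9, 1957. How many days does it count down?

180

Oct 11, 1956 → Nov 11, 1956: 31 days (October has 31).
Nov 11, 1956 → Dec 11, 1956: 30 days (November has 30).
Dec 11, 1956 → Jan 11, 1957: 31 days (December has 31).
Jan 11, 1957 → Feb 11, 1957: 31 days (January has 31).
Feb 11, 1957 → Mar 11, 1957: 28 days (February has 28).
Mar 11, 1957 → Apr 9, 1957: 29 days.
Total: 180 days.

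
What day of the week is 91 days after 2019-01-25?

Friday

Jan 25, 2019 is a Friday.
91 mod 7 = 0, so 91 days after a Friday is Friday + 0 = Friday.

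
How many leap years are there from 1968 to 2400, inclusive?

106

Multiples of 4 in [1968,2400]: 109.
Of those, multiples of 100: 5 (not leap unless ÷400).
Multiples of 400: 2.
Leap years = 109 − 5 + 2 = 106.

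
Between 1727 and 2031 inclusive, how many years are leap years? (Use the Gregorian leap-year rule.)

74

Multiples of 4 in [1727,2031]: 76.
Of those, multiples of 100: 3 (not leap unless ÷400).
Multiples of 400: 1.
Leap years = 76 − 3 + 1 = 74.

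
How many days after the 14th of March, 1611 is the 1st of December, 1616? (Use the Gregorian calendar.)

Mar 14, 1611 → Mar 14, 1612: 366 days (Feb 29, 1612 is in that span).
Mar 14, 1612 → Mar 14, 1613: 365 days.
Mar 14, 1613 → Mar 14, 1614: 365 days.
Mar 14, 1614 → Mar 14, 1615: 365 days.
Mar 14, 1615 → Mar 14, 1616: 366 days (Feb 29, 1616 is in that span).
Mar 14, 1616 → Apr 14, 1616: 31 days (March has 31).
Apr 14, 1616 → May 14, 1616: 30 days (April has 30).
May 14, 1616 → Jun 14, 1616: 31 days (May has 31).
Jun 14, 1616 → Jul 14, 1616: 30 days (June has 30).
Jul 14, 1616 → Aug 14, 1616: 31 days (July has 31).
Aug 14, 1616 → Sep 14, 1616: 31 days (August has 31).
Sep 14, 1616 → Oct 14, 1616: 30 days (September has 30).
Oct 14, 1616 → Nov 14, 1616: 31 days (October has 31).
Nov 14, 1616 → Dec 1, 1616: 17 days.
Total: 2089 days.

2089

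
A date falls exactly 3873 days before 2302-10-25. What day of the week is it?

First find the weekday of Oct 25, 2302. Doomsday rule: the anchor day for the 2300s is Wednesday. For year 02: 2÷12 = 0 r 2, and 2÷4 = 0, so 0+2+0 = 2.
Wednesday + 2 ≡ Friday — that's 2302's doomsday.
In October the doomsday date is Oct 10.
Oct 25 is 15 days after Oct 10; 15 mod 7 = 1, so Friday + 1 = Saturday.
3873 mod 7 = 2, so 3873 days before a Saturday is Saturday − 2 = Thursday.

Thursday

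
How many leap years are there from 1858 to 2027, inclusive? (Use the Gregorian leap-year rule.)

41

Multiples of 4 in [1858,2027]: 42.
Of those, multiples of 100: 2 (not leap unless ÷400).
Multiples of 400: 1.
Leap years = 42 − 2 + 1 = 41.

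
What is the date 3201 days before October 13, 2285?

January 7, 2277

−365 (one year) → Oct 13, 2284 (2836 left).
−366 (one year; includes Feb 29, 2284) → Oct 13, 2283 (2470 left).
−365 (one year) → Oct 13, 2282 (2105 left).
−365 (one year) → Oct 13, 2281 (1740 left).
−365 (one year) → Oct 13, 2280 (1375 left).
−366 (one year; includes Feb 29, 2280) → Oct 13, 2279 (1009 left).
−365 (one year) → Oct 13, 2278 (644 left).
−365 (one year) → Oct 13, 2277 (279 left).
−13 → Sep 30, 2277 (end of Sep, 30 days; 266 left).
−30 → Aug 31, 2277 (end of Aug, 31 days; 236 left).
−31 → Jul 31, 2277 (end of Jul, 31 days; 205 left).
−31 → Jun 30, 2277 (end of Jun, 30 days; 174 left).
−30 → May 31, 2277 (end of May, 31 days; 144 left).
−31 → Apr 30, 2277 (end of Apr, 30 days; 113 left).
−30 → Mar 31, 2277 (end of Mar, 31 days; 83 left).
−31 → Feb 28, 2277 (end of Feb, 28 days; 52 left).
−28 → Jan 31, 2277 (end of Jan, 31 days; 24 left).
−24 → Jan 7, 2277.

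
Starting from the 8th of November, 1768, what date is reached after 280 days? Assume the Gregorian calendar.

August 15, 1769

Nov has 30 days: +23 → Dec 1, 1768 (257 left).
Dec has 31 days: +31 → Jan 1, 1769 (226 left).
Jan has 31 days: +31 → Feb 1, 1769 (195 left).
Feb has 28 days: +28 → Mar 1, 1769 (167 left).
Mar has 31 days: +31 → Apr 1, 1769 (136 left).
Apr has 30 days: +30 → May 1, 1769 (106 left).
May has 31 days: +31 → Jun 1, 1769 (75 left).
Jun has 30 days: +30 → Jul 1, 1769 (45 left).
Jul has 31 days: +31 → Aug 1, 1769 (14 left).
+14 → Aug 15, 1769.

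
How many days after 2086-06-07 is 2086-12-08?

184

Jun 7, 2086 → Jul 7, 2086: 30 days (June has 30).
Jul 7, 2086 → Aug 7, 2086: 31 days (July has 31).
Aug 7, 2086 → Sep 7, 2086: 31 days (August has 31).
Sep 7, 2086 → Oct 7, 2086: 30 days (September has 30).
Oct 7, 2086 → Nov 7, 2086: 31 days (October has 31).
Nov 7, 2086 → Dec 7, 2086: 30 days (November has 30).
Dec 7, 2086 → Dec 8, 2086: 1 days.
Total: 184 days.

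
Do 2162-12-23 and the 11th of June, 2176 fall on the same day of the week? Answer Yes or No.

From Dec 23, 2162 to Jun 11, 2176 is 4919 days.
4919 mod 7 = 5, so they are different weekdays.
(Dec 23, 2162 is a Thursday; Jun 11, 2176 is a Tuesday.)

No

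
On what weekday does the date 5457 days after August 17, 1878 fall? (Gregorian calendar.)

Aug 17, 1878 is a Saturday.
5457 mod 7 = 4, so 5457 days after a Saturday is Saturday + 4 = Wednesday.

Wednesday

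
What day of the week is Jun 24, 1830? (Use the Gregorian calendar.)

Doomsday rule: the anchor day for the 1800s is Friday. For year 30: 30÷12 = 2 r 6, and 6÷4 = 1, so 2+6+1 = 9.
Friday + 9 ≡ Sunday — that's 1830's doomsday.
In June the doomsday date is Jun 6.
Jun 24 is 18 days after Jun 6; 18 mod 7 = 4, so Sunday + 4 = Thursday.

Thursday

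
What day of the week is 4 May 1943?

Tuesday

Doomsday rule: the anchor day for the 1900s is Wednesday. For year 43: 43÷12 = 3 r 7, and 7÷4 = 1, so 3+7+1 = 11.
Wednesday + 11 ≡ Sunday — that's 1943's doomsday.
In May the doomsday date is May 9.
May 4 is 5 days before May 9; 5 mod 7 = 5, so Sunday − 5 = Tuesday.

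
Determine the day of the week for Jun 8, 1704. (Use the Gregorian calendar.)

Doomsday rule: the anchor day for the 1700s is Sunday. For year 04: 4÷12 = 0 r 4, and 4÷4 = 1, so 0+4+1 = 5.
Sunday + 5 ≡ Friday — that's 1704's doomsday.
In June the doomsday date is Jun 6.
Jun 8 is 2 days after Jun 6; 2 mod 7 = 2, so Friday + 2 = Sunday.

Sunday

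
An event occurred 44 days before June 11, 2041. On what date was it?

−11 → May 31, 2041 (end of May, 31 days; 33 left).
−31 → Apr 30, 2041 (end of Apr, 30 days; 2 left).
−2 → Apr 28, 2041.

April 28, 2041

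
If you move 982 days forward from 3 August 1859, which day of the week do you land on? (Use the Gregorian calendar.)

First find the weekday of Aug 3, 1859. Doomsday rule: the anchor day for the 1800s is Friday. For year 59: 59÷12 = 4 r 11, and 11÷4 = 2, so 4+11+2 = 17.
Friday + 17 ≡ Monday — that's 1859's doomsday.
In August the doomsday date is Aug 8.
Aug 3 is 5 days before Aug 8; 5 mod 7 = 5, so Monday − 5 = Wednesday.
982 mod 7 = 2, so 982 days after a Wednesday is Wednesday + 2 = Friday.

Friday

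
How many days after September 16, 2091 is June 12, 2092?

Sep 16, 2091 → Oct 16, 2091: 30 days (September has 30).
Oct 16, 2091 → Nov 16, 2091: 31 days (October has 31).
Nov 16, 2091 → Dec 16, 2091: 30 days (November has 30).
Dec 16, 2091 → Jan 16, 2092: 31 days (December has 31).
Jan 16, 2092 → Feb 16, 2092: 31 days (January has 31).
Feb 16, 2092 → Mar 16, 2092: 29 days (February has 29).
Mar 16, 2092 → Apr 16, 2092: 31 days (March has 31).
Apr 16, 2092 → May 16, 2092: 30 days (April has 30).
May 16, 2092 → Jun 12, 2092: 27 days.
Total: 270 days.

270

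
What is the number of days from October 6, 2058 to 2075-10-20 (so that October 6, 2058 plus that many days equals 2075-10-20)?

6223

Oct 6, 2058 → Oct 6, 2059: 365 days.
Oct 6, 2059 → Oct 6, 2060: 366 days (Feb 29, 2060 is in that span).
Oct 6, 2060 → Oct 6, 2061: 365 days.
Oct 6, 2061 → Oct 6, 2062: 365 days.
Oct 6, 2062 → Oct 6, 2063: 365 days.
Oct 6, 2063 → Oct 6, 2064: 366 days (Feb 29, 2064 is in that span).
Oct 6, 2064 → Oct 6, 2065: 365 days.
Oct 6, 2065 → Oct 6, 2066: 365 days.
Oct 6, 2066 → Oct 6, 2067: 365 days.
Oct 6, 2067 → Oct 6, 2068: 366 days (Feb 29, 2068 is in that span).
Oct 6, 2068 → Oct 6, 2069: 365 days.
Oct 6, 2069 → Oct 6, 2070: 365 days.
Oct 6, 2070 → Oct 6, 2071: 365 days.
Oct 6, 2071 → Oct 6, 2072: 366 days (Feb 29, 2072 is in that span).
Oct 6, 2072 → Oct 6, 2073: 365 days.
Oct 6, 2073 → Oct 6, 2074: 365 days.
Oct 6, 2074 → Nov 6, 2074: 31 days (October has 31).
Nov 6, 2074 → Dec 6, 2074: 30 days (November has 30).
Dec 6, 2074 → Jan 6, 2075: 31 days (December has 31).
Jan 6, 2075 → Feb 6, 2075: 31 days (January has 31).
Feb 6, 2075 → Mar 6, 2075: 28 days (February has 28).
Mar 6, 2075 → Apr 6, 2075: 31 days (March has 31).
Apr 6, 2075 → May 6, 2075: 30 days (April has 30).
May 6, 2075 → Jun 6, 2075: 31 days (May has 31).
Jun 6, 2075 → Jul 6, 2075: 30 days (June has 30).
Jul 6, 2075 → Aug 6, 2075: 31 days (July has 31).
Aug 6, 2075 → Sep 6, 2075: 31 days (August has 31).
Sep 6, 2075 → Oct 6, 2075: 30 days (September has 30).
Oct 6, 2075 → Oct 20, 2075: 14 days.
Total: 6223 days.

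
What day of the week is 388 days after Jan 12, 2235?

First find the weekday of Jan 12, 2235. Doomsday rule: the anchor day for the 2200s is Friday. For year 35: 35÷12 = 2 r 11, and 11÷4 = 2, so 2+11+2 = 15.
Friday + 15 ≡ Saturday — that's 2235's doomsday.
In January the doomsday date is Jan 3 (2235 is not a leap year).
Jan 12 is 9 days after Jan 3; 9 mod 7 = 2, so Saturday + 2 = Monday.
388 mod 7 = 3, so 388 days after a Monday is Monday + 3 = Thursday.

Thursday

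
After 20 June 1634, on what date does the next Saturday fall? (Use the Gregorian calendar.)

June 24, 1634

Jun 20, 1634 is a Tuesday.
From Tuesday to the next Saturday is 4 days.
Jun 20, 1634 + 4 = Jun 24, 1634.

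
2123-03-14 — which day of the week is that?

Doomsday rule: the anchor day for the 2100s is Sunday. For year 23: 23÷12 = 1 r 11, and 11÷4 = 2, so 1+11+2 = 14.
Sunday + 14 ≡ Sunday — that's 2123's doomsday.
In March the doomsday date is Mar 14.
Mar 14 is the doomsday itself: Sunday.

Sunday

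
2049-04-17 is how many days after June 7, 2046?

1045

Jun 7, 2046 → Jun 7, 2047: 365 days.
Jun 7, 2047 → Jun 7, 2048: 366 days (Feb 29, 2048 is in that span).
Jun 7, 2048 → Jul 7, 2048: 30 days (June has 30).
Jul 7, 2048 → Aug 7, 2048: 31 days (July has 31).
Aug 7, 2048 → Sep 7, 2048: 31 days (August has 31).
Sep 7, 2048 → Oct 7, 2048: 30 days (September has 30).
Oct 7, 2048 → Nov 7, 2048: 31 days (October has 31).
Nov 7, 2048 → Dec 7, 2048: 30 days (November has 30).
Dec 7, 2048 → Jan 7, 2049: 31 days (December has 31).
Jan 7, 2049 → Feb 7, 2049: 31 days (January has 31).
Feb 7, 2049 → Mar 7, 2049: 28 days (February has 28).
Mar 7, 2049 → Apr 7, 2049: 31 days (March has 31).
Apr 7, 2049 → Apr 17, 2049: 10 days.
Total: 1045 days.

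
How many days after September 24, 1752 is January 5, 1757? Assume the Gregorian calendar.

1564

Sep 24, 1752 → Sep 24, 1753: 365 days.
Sep 24, 1753 → Sep 24, 1754: 365 days.
Sep 24, 1754 → Sep 24, 1755: 365 days.
Sep 24, 1755 → Sep 24, 1756: 366 days (Feb 29, 1756 is in that span).
Sep 24, 1756 → Oct 24, 1756: 30 days (September has 30).
Oct 24, 1756 → Nov 24, 1756: 31 days (October has 31).
Nov 24, 1756 → Dec 24, 1756: 30 days (November has 30).
Dec 24, 1756 → Jan 5, 1757: 12 days.
Total: 1564 days.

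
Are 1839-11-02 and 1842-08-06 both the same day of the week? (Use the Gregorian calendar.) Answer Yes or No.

From Nov 2, 1839 to Aug 6, 1842 is 1008 days.
1008 mod 7 = 0, so they are the same weekday.
(Nov 2, 1839 is a Saturday; Aug 6, 1842 is a Saturday.)

Yes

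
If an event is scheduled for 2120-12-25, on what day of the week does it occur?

January 1, 2120 is a Monday.
Jan 1, 2120 → Feb 1, 2120: 31 days (January has 31).
Feb 1, 2120 → Mar 1, 2120: 29 days (February has 29).
Mar 1, 2120 → Apr 1, 2120: 31 days (March has 31).
Apr 1, 2120 → May 1, 2120: 30 days (April has 30).
May 1, 2120 → Jun 1, 2120: 31 days (May has 31).
Jun 1, 2120 → Jul 1, 2120: 30 days (June has 30).
Jul 1, 2120 → Aug 1, 2120: 31 days (July has 31).
Aug 1, 2120 → Sep 1, 2120: 31 days (August has 31).
Sep 1, 2120 → Oct 1, 2120: 30 days (September has 30).
Oct 1, 2120 → Nov 1, 2120: 31 days (October has 31).
Nov 1, 2120 → Dec 1, 2120: 30 days (November has 30).
Dec 1, 2120 → Dec 25, 2120: 24 days.
Total: 359 days.
359 mod 7 = 2, so Monday + 2 = Wednesday.

Wednesday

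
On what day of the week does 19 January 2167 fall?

Doomsday rule: the anchor day for the 2100s is Sunday. For year 67: 67÷12 = 5 r 7, and 7÷4 = 1, so 5+7+1 = 13.
Sunday + 13 ≡ Saturday — that's 2167's doomsday.
In January the doomsday date is Jan 3 (2167 is not a leap year).
Jan 19 is 16 days after Jan 3; 16 mod 7 = 2, so Saturday + 2 = Monday.

Monday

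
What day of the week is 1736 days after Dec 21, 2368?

Dec 21, 2368 is a Saturday.
1736 mod 7 = 0, so 1736 days after a Saturday is Saturday + 0 = Saturday.

Saturday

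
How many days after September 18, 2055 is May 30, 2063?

2811

Sep 18, 2055 → Sep 18, 2056: 366 days (Feb 29, 2056 is in that span).
Sep 18, 2056 → Sep 18, 2057: 365 days.
Sep 18, 2057 → Sep 18, 2058: 365 days.
Sep 18, 2058 → Sep 18, 2059: 365 days.
Sep 18, 2059 → Sep 18, 2060: 366 days (Feb 29, 2060 is in that span).
Sep 18, 2060 → Sep 18, 2061: 365 days.
Sep 18, 2061 → Sep 18, 2062: 365 days.
Sep 18, 2062 → Oct 18, 2062: 30 days (September has 30).
Oct 18, 2062 → Nov 18, 2062: 31 days (October has 31).
Nov 18, 2062 → Dec 18, 2062: 30 days (November has 30).
Dec 18, 2062 → Jan 18, 2063: 31 days (December has 31).
Jan 18, 2063 → Feb 18, 2063: 31 days (January has 31).
Feb 18, 2063 → Mar 18, 2063: 28 days (February has 28).
Mar 18, 2063 → Apr 18, 2063: 31 days (March has 31).
Apr 18, 2063 → May 18, 2063: 30 days (April has 30).
May 18, 2063 → May 30, 2063: 12 days.
Total: 2811 days.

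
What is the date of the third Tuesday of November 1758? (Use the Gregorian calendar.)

November 1, 1758 is a Wednesday.
The first Tuesday is therefore November 7 (6 days later).
The third Tuesday is 7 + 2×7 = November 21.

November 21, 1758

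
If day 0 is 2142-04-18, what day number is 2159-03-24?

Apr 18, 2142 → Apr 18, 2143: 365 days.
Apr 18, 2143 → Apr 18, 2144: 366 days (Feb 29, 2144 is in that span).
Apr 18, 2144 → Apr 18, 2145: 365 days.
Apr 18, 2145 → Apr 18, 2146: 365 days.
Apr 18, 2146 → Apr 18, 2147: 365 days.
Apr 18, 2147 → Apr 18, 2148: 366 days (Feb 29, 2148 is in that span).
Apr 18, 2148 → Apr 18, 2149: 365 days.
Apr 18, 2149 → Apr 18, 2150: 365 days.
Apr 18, 2150 → Apr 18, 2151: 365 days.
Apr 18, 2151 → Apr 18, 2152: 366 days (Feb 29, 2152 is in that span).
Apr 18, 2152 → Apr 18, 2153: 365 days.
Apr 18, 2153 → Apr 18, 2154: 365 days.
Apr 18, 2154 → Apr 18, 2155: 365 days.
Apr 18, 2155 → Apr 18, 2156: 366 days (Feb 29, 2156 is in that span).
Apr 18, 2156 → Apr 18, 2157: 365 days.
Apr 18, 2157 → Apr 18, 2158: 365 days.
Apr 18, 2158 → May 18, 2158: 30 days (April has 30).
May 18, 2158 → Jun 18, 2158: 31 days (May has 31).
Jun 18, 2158 → Jul 18, 2158: 30 days (June has 30).
Jul 18, 2158 → Aug 18, 2158: 31 days (July has 31).
Aug 18, 2158 → Sep 18, 2158: 31 days (August has 31).
Sep 18, 2158 → Oct 18, 2158: 30 days (September has 30).
Oct 18, 2158 → Nov 18, 2158: 31 days (October has 31).
Nov 18, 2158 → Dec 18, 2158: 30 days (November has 30).
Dec 18, 2158 → Jan 18, 2159: 31 days (December has 31).
Jan 18, 2159 → Feb 18, 2159: 31 days (January has 31).
Feb 18, 2159 → Mar 18, 2159: 28 days (February has 28).
Mar 18, 2159 → Mar 24, 2159: 6 days.
Total: 6184 days.

6184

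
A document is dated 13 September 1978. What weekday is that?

Wednesday

Doomsday rule: the anchor day for the 1900s is Wednesday. For year 78: 78÷12 = 6 r 6, and 6÷4 = 1, so 6+6+1 = 13.
Wednesday + 13 ≡ Tuesday — that's 1978's doomsday.
In September the doomsday date is Sep 5.
Sep 13 is 8 days after Sep 5; 8 mod 7 = 1, so Tuesday + 1 = Wednesday.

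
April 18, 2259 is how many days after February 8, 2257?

799

Feb 8, 2257 → Feb 8, 2258: 365 days.
Feb 8, 2258 → Feb 8, 2259: 365 days.
Feb 8, 2259 → Mar 8, 2259: 28 days (February has 28).
Mar 8, 2259 → Apr 8, 2259: 31 days (March has 31).
Apr 8, 2259 → Apr 18, 2259: 10 days.
Total: 799 days.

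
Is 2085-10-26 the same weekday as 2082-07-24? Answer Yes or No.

Yes

From Jul 24, 2082 to Oct 26, 2085 is 1190 days.
1190 mod 7 = 0, so they are the same weekday.
(Jul 24, 2082 is a Friday; Oct 26, 2085 is a Friday.)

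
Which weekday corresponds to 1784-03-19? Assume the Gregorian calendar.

Friday

Doomsday rule: the anchor day for the 1700s is Sunday. For year 84: 84÷12 = 7 r 0, and 0÷4 = 0, so 7+0+0 = 7.
Sunday + 7 ≡ Sunday — that's 1784's doomsday.
In March the doomsday date is Mar 14.
Mar 19 is 5 days after Mar 14; 5 mod 7 = 5, so Sunday + 5 = Friday.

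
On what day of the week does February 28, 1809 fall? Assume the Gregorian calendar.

Tuesday

Doomsday rule: the anchor day for the 1800s is Friday. For year 09: 9÷12 = 0 r 9, and 9÷4 = 2, so 0+9+2 = 11.
Friday + 11 ≡ Tuesday — that's 1809's doomsday.
In February the doomsday date is Feb 28 (1809 is not a leap year).
Feb 28 is the doomsday itself: Tuesday.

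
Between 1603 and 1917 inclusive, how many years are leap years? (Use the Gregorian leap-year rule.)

76

Multiples of 4 in [1603,1917]: 79.
Of those, multiples of 100: 3 (not leap unless ÷400).
Multiples of 400: 0.
Leap years = 79 − 3 + 0 = 76.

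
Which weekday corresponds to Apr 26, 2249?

Doomsday rule: the anchor day for the 2200s is Friday. For year 49: 49÷12 = 4 r 1, and 1÷4 = 0, so 4+1+0 = 5.
Friday + 5 ≡ Wednesday — that's 2249's doomsday.
In April the doomsday date is Apr 4.
Apr 26 is 22 days after Apr 4; 22 mod 7 = 1, so Wednesday + 1 = Thursday.

Thursday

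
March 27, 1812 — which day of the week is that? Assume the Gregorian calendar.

Friday

Doomsday rule: the anchor day for the 1800s is Friday. For year 12: 12÷12 = 1 r 0, and 0÷4 = 0, so 1+0+0 = 1.
Friday + 1 ≡ Saturday — that's 1812's doomsday.
In March the doomsday date is Mar 14.
Mar 27 is 13 days after Mar 14; 13 mod 7 = 6, so Saturday + 6 = Friday.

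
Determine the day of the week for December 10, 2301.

Tuesday

Doomsday rule: the anchor day for the 2300s is Wednesday. For year 01: 1÷12 = 0 r 1, and 1÷4 = 0, so 0+1+0 = 1.
Wednesday + 1 ≡ Thursday — that's 2301's doomsday.
In December the doomsday date is Dec 12.
Dec 10 is 2 days before Dec 12; 2 mod 7 = 2, so Thursday − 2 = Tuesday.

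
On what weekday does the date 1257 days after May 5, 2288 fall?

Wednesday

First find the weekday of May 5, 2288. Doomsday rule: the anchor day for the 2200s is Friday. For year 88: 88÷12 = 7 r 4, and 4÷4 = 1, so 7+4+1 = 12.
Friday + 12 ≡ Wednesday — that's 2288's doomsday.
In May the doomsday date is May 9.
May 5 is 4 days before May 9; 4 mod 7 = 4, so Wednesday − 4 = Saturday.
1257 mod 7 = 4, so 1257 days after a Saturday is Saturday + 4 = Wednesday.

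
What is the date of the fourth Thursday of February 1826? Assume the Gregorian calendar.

February 1, 1826 is a Wednesday.
The first Thursday is therefore February 2 (1 days later).
The fourth Thursday is 2 + 3×7 = February 23.

February 23, 1826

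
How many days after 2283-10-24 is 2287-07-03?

1348

Oct 24, 2283 → Oct 24, 2284: 366 days (Feb 29, 2284 is in that span).
Oct 24, 2284 → Oct 24, 2285: 365 days.
Oct 24, 2285 → Oct 24, 2286: 365 days.
Oct 24, 2286 → Nov 24, 2286: 31 days (October has 31).
Nov 24, 2286 → Dec 24, 2286: 30 days (November has 30).
Dec 24, 2286 → Jan 24, 2287: 31 days (December has 31).
Jan 24, 2287 → Feb 24, 2287: 31 days (January has 31).
Feb 24, 2287 → Mar 24, 2287: 28 days (February has 28).
Mar 24, 2287 → Apr 24, 2287: 31 days (March has 31).
Apr 24, 2287 → May 24, 2287: 30 days (April has 30).
May 24, 2287 → Jun 24, 2287: 31 days (May has 31).
Jun 24, 2287 → Jul 3, 2287: 9 days.
Total: 1348 days.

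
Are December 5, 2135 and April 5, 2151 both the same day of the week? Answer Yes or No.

From Dec 5, 2135 to Apr 5, 2151 is 5600 days.
5600 mod 7 = 0, so they are the same weekday.
(Dec 5, 2135 is a Monday; Apr 5, 2151 is a Monday.)

Yes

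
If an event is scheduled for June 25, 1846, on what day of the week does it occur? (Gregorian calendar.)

Doomsday rule: the anchor day for the 1800s is Friday. For year 46: 46÷12 = 3 r 10, and 10÷4 = 2, so 3+10+2 = 15.
Friday + 15 ≡ Saturday — that's 1846's doomsday.
In June the doomsday date is Jun 6.
Jun 25 is 19 days after Jun 6; 19 mod 7 = 5, so Saturday + 5 = Thursday.

Thursday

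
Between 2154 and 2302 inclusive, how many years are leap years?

35

Multiples of 4 in [2154,2302]: 37.
Of those, multiples of 100: 2 (not leap unless ÷400).
Multiples of 400: 0.
Leap years = 37 − 2 + 0 = 35.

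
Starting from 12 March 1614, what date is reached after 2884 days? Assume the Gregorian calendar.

+365 (one year) → Mar 12, 1615 (2519 left).
+366 (one year; includes Feb 29, 1616) → Mar 12, 1616 (2153 left).
+365 (one year) → Mar 12, 1617 (1788 left).
+365 (one year) → Mar 12, 1618 (1423 left).
+365 (one year) → Mar 12, 1619 (1058 left).
+366 (one year; includes Feb 29, 1620) → Mar 12, 1620 (692 left).
+365 (one year) → Mar 12, 1621 (327 left).
Mar has 31 days: +20 → Apr 1, 1621 (307 left).
Apr has 30 days: +30 → May 1, 1621 (277 left).
May has 31 days: +31 → Jun 1, 1621 (246 left).
Jun has 30 days: +30 → Jul 1, 1621 (216 left).
Jul has 31 days: +31 → Aug 1, 1621 (185 left).
Aug has 31 days: +31 → Sep 1, 1621 (154 left).
Sep has 30 days: +30 → Oct 1, 1621 (124 left).
Oct has 31 days: +31 → Nov 1, 1621 (93 left).
Nov has 30 days: +30 → Dec 1, 1621 (63 left).
Dec has 31 days: +31 → Jan 1, 1622 (32 left).
Jan has 31 days: +31 → Feb 1, 1622 (1 left).
+1 → Feb 2, 1622.

February 2, 1622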